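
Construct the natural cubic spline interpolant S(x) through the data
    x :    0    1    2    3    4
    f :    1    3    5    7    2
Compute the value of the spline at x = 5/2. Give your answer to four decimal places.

With M_i denoting the second derivative at x_i, h_i = 1, 1, 1, 1, and Δ_i = (y_(i+1) − y_i)/h_i = 2, 2, 2, -5:
  1·M_0 + 4·M_1 + 1·M_2 = 6(Δ_1 - Δ_0) = 0
  1·M_1 + 4·M_2 + 1·M_3 = 6(Δ_2 - Δ_1) = 0
  1·M_2 + 4·M_3 + 1·M_4 = 6(Δ_3 - Δ_2) = -42
Natural end conditions: M_0 = M_4 = 0.
Hence M_0 = 0, M_1 = -3/4, M_2 = 3, M_3 = -45/4, M_4 = 0.
On [2, 3], S(x) = 5 + 23/8·(x - 2) + 3/2·(x - 2)² - 19/8·(x - 2)³.
With (x - 2) = 1/2: S(5/2) = 417/64.

6.5156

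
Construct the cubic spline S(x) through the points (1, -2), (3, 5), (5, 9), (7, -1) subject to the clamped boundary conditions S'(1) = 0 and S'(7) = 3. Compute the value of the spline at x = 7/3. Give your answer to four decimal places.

Put M_i = S'' at the i-th knot. Here h = (2, 2, 2) and Δ = (7/2, 2, -5), so the interior equations h_(i-1)·M_(i-1) + 2(h_(i-1)+h_i)·M_i + h_i·M_(i+1) = 6(Δ_i − Δ_(i-1)) read
  2·M_0 + 8·M_1 + 2·M_2 = 6(Δ_1 - Δ_0) = -9
  2·M_1 + 8·M_2 + 2·M_3 = 6(Δ_2 - Δ_1) = -42
Clamped end conditions give two more equations: 2h_0·M_0 + h_0·M_1 = 6(Δ_0 - S'(1)) = 21 and h_2·M_2 + 2h_2·M_3 = 6(S'(7) - Δ_2) = 48.
Solving: M_0 = 53/10, M_1 = -1/10, M_2 = -47/5, M_3 = 167/10.
On [1, 3], S(x) = -2 + 0·(x - 1) + 53/20·(x - 1)² - 9/20·(x - 1)³.
With (x - 1) = 4/3: S(7/3) = 74/45.

1.6444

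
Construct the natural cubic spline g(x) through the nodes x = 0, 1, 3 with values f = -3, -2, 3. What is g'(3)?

Put m_i = g'' at the i-th knot. Here h = (1, 2) and Δ = (1, 5/2), so the interior equations h_(i-1)·m_(i-1) + 2(h_(i-1)+h_i)·m_i + h_i·m_(i+1) = 6(Δ_i − Δ_(i-1)) read
  1·m_0 + 6·m_1 + 2·m_2 = 6(Δ_1 - Δ_0) = 9
Natural end conditions: m_0 = m_2 = 0.
Forward elimination and back-substitution give m_0 = 0, m_1 = 3/2, m_2 = 0.
On [1, 3], g'(x) = b_1 + 2c_1·(x - 1) + 3d_1·(x - 1)² with b_1 = Δ_1 - h_1(2m_1 + m_2)/6 = 3/2, c_1 = m_1/2 = 3/4, d_1 = (m_2 - m_1)/(6h_1) = -1/8. So g'(3) = 3.

3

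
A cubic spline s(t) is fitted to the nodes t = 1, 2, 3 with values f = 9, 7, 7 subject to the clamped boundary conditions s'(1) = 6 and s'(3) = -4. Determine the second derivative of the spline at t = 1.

-32

Write m_i for s''(x_i). With h_i = 1, 1 and divided differences Δ_i = -2, 0, the continuity of s' gives the tridiagonal system
  1·m_0 + 4·m_1 + 1·m_2 = 6(Δ_1 - Δ_0) = 12
Clamped end conditions give two more equations: 2h_0·m_0 + h_0·m_1 = 6(Δ_0 - s'(1)) = -48 and h_1·m_1 + 2h_1·m_2 = 6(s'(3) - Δ_1) = -24.
Forward elimination and back-substitution give m_0 = -32, m_1 = 16, m_2 = -20.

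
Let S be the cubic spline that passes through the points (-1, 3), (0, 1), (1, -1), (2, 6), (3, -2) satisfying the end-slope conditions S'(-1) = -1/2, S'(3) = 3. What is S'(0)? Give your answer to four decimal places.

Put σ_i = S'' at the i-th knot. Here h = (1, 1, 1, 1) and Δ = (-2, -2, 7, -8), so the interior equations h_(i-1)·σ_(i-1) + 2(h_(i-1)+h_i)·σ_i + h_i·σ_(i+1) = 6(Δ_i − Δ_(i-1)) read
  1·σ_0 + 4·σ_1 + 1·σ_2 = 6(Δ_1 - Δ_0) = 0
  1·σ_1 + 4·σ_2 + 1·σ_3 = 6(Δ_2 - Δ_1) = 54
  1·σ_2 + 4·σ_3 + 1·σ_4 = 6(Δ_3 - Δ_2) = -90
Clamped end conditions give two more equations: 2h_0·σ_0 + h_0·σ_1 = 6(Δ_0 - S'(-1)) = -9 and h_3·σ_3 + 2h_3·σ_4 = 6(S'(3) - Δ_3) = 66.
Solving the tridiagonal system: σ_0 = -83/56, σ_1 = -169/28, σ_2 = 205/8, σ_3 = -1189/28, σ_4 = 3037/56.
On [0, 1], S'(x) = b_1 + 2c_1·x + 3d_1·x² with b_1 = Δ_1 - h_1(2σ_1 + σ_2)/6 = -477/112, c_1 = σ_1/2 = -169/56, d_1 = (σ_2 - σ_1)/(6h_1) = 591/112. So S'(0) = -477/112.

-4.2589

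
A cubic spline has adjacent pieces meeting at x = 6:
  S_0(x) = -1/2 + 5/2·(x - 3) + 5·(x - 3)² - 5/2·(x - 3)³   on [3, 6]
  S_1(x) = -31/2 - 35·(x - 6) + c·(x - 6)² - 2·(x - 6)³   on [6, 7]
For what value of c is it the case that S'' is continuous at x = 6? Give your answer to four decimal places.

-17.5000

S_0''(x) = 10 - 15·(x - 3), so S_0''(6) = -35. On the right, S_1''(6) = 2c, so c = -35/2.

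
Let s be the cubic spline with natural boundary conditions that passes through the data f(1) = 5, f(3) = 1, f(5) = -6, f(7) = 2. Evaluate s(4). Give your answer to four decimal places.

-3.4000

Let m_i = s''(x_i). Step sizes h_i = 2, 2, 2; slopes of the chords Δ_i = (y_(i+1) - y_i)/h_i = -2, -7/2, 4.
  2·m_0 + 8·m_1 + 2·m_2 = 6(Δ_1 - Δ_0) = -9
  2·m_1 + 8·m_2 + 2·m_3 = 6(Δ_2 - Δ_1) = 45
Natural end conditions: m_0 = m_3 = 0.
Solving: m_0 = 0, m_1 = -27/10, m_2 = 63/10, m_3 = 0.
On [3, 5], s(x) = 1 - 19/5·(x - 3) - 27/20·(x - 3)² + 3/4·(x - 3)³.
With (x - 3) = 1: s(4) = -17/5.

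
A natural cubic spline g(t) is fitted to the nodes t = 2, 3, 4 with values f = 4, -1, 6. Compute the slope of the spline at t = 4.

10

Let σ_i = g''(x_i). Step sizes h_i = 1, 1; slopes of the chords Δ_i = (y_(i+1) - y_i)/h_i = -5, 7.
  1·σ_0 + 4·σ_1 + 1·σ_2 = 6(Δ_1 - Δ_0) = 72
Natural end conditions: σ_0 = σ_2 = 0.
Forward elimination and back-substitution give σ_0 = 0, σ_1 = 18, σ_2 = 0.
On [3, 4], g'(t) = b_1 + 2c_1·(t - 3) + 3d_1·(t - 3)² with b_1 = Δ_1 - h_1(2σ_1 + σ_2)/6 = 1, c_1 = σ_1/2 = 9, d_1 = (σ_2 - σ_1)/(6h_1) = -3. So g'(4) = 10.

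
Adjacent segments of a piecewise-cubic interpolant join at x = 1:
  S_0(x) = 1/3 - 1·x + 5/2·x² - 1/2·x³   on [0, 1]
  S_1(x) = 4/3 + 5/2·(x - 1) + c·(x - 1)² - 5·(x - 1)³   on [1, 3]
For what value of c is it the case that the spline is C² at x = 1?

S_0''(x) = 5 - 3·x, so S_0''(1) = 2. On the right, S_1''(1) = 2c, so c = 1.

1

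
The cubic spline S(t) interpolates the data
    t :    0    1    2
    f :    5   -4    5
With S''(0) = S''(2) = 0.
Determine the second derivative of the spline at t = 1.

27

Write M_i for S''(x_i). With h_i = 1, 1 and divided differences Δ_i = -9, 9, the continuity of S' gives the tridiagonal system
  1·M_0 + 4·M_1 + 1·M_2 = 6(Δ_1 - Δ_0) = 108
Natural end conditions: M_0 = M_2 = 0.
Hence M_0 = 0, M_1 = 27, M_2 = 0.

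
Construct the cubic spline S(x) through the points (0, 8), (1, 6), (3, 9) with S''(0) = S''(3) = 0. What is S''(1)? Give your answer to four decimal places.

Write M_i for S''(x_i). With h_i = 1, 2 and divided differences Δ_i = -2, 3/2, the continuity of S' gives the tridiagonal system
  1·M_0 + 6·M_1 + 2·M_2 = 6(Δ_1 - Δ_0) = 21
Natural end conditions: M_0 = M_2 = 0.
Forward elimination and back-substitution give M_0 = 0, M_1 = 7/2, M_2 = 0.

3.5000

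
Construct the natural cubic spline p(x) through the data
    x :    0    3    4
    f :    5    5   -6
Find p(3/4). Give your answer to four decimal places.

7.9004

Let m_i = p''(x_i). Step sizes h_i = 3, 1; slopes of the chords Δ_i = (y_(i+1) - y_i)/h_i = 0, -11.
  3·m_0 + 8·m_1 + 1·m_2 = 6(Δ_1 - Δ_0) = -66
Natural end conditions: m_0 = m_2 = 0.
Hence m_0 = 0, m_1 = -33/4, m_2 = 0.
On [0, 3], p(x) = 5 + 33/8·x + 0·x² - 11/24·x³.
With x = 3/4: p(3/4) = 4045/512.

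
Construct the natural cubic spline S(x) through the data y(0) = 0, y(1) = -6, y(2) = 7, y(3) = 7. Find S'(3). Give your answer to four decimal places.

-4.7333

With m_i denoting the second derivative at x_i, h_i = 1, 1, 1, and Δ_i = (y_(i+1) − y_i)/h_i = -6, 13, 0:
  1·m_0 + 4·m_1 + 1·m_2 = 6(Δ_1 - Δ_0) = 114
  1·m_1 + 4·m_2 + 1·m_3 = 6(Δ_2 - Δ_1) = -78
Natural end conditions: m_0 = m_3 = 0.
Forward elimination and back-substitution give m_0 = 0, m_1 = 178/5, m_2 = -142/5, m_3 = 0.
On [2, 3], S'(x) = b_2 + 2c_2·(x - 2) + 3d_2·(x - 2)² with b_2 = Δ_2 - h_2(2m_2 + m_3)/6 = 142/15, c_2 = m_2/2 = -71/5, d_2 = (m_3 - m_2)/(6h_2) = 71/15. So S'(3) = -71/15.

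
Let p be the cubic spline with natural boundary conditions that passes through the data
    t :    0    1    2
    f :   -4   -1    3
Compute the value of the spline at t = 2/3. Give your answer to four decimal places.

With M_i denoting the second derivative at x_i, h_i = 1, 1, and Δ_i = (y_(i+1) − y_i)/h_i = 3, 4:
  1·M_0 + 4·M_1 + 1·M_2 = 6(Δ_1 - Δ_0) = 6
Natural end conditions: M_0 = M_2 = 0.
Solving the tridiagonal system: M_0 = 0, M_1 = 3/2, M_2 = 0.
On [0, 1], p(t) = -4 + 11/4·t + 0·t² + 1/4·t³.
With t = 2/3: p(2/3) = -113/54.

-2.0926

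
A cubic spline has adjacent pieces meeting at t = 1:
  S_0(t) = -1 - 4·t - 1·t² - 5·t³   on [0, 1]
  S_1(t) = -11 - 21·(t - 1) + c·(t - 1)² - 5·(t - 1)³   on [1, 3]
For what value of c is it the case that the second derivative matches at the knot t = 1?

S_0''(t) = -2 - 30·t, so S_0''(1) = -32. On the right, S_1''(1) = 2c, so c = -16.

-16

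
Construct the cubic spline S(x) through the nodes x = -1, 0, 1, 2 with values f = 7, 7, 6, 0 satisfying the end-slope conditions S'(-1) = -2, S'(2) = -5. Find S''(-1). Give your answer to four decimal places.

With M_i denoting the second derivative at x_i, h_i = 1, 1, 1, and Δ_i = (y_(i+1) − y_i)/h_i = 0, -1, -6:
  1·M_0 + 4·M_1 + 1·M_2 = 6(Δ_1 - Δ_0) = -6
  1·M_1 + 4·M_2 + 1·M_3 = 6(Δ_2 - Δ_1) = -30
Clamped end conditions give two more equations: 2h_0·M_0 + h_0·M_1 = 6(Δ_0 - S'(-1)) = 12 and h_2·M_2 + 2h_2·M_3 = 6(S'(2) - Δ_2) = 6.
Solving: M_0 = 32/5, M_1 = -4/5, M_2 = -46/5, M_3 = 38/5.

6.4000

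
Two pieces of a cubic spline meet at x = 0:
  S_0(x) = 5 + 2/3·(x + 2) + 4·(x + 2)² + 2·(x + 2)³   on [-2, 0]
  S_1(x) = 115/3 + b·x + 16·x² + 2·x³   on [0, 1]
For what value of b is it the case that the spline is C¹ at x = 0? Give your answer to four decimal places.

S_0'(x) = 2/3 + 8·(x + 2) + 6·(x + 2)², so S_0'(0) = 122/3. On the right, S_1'(0) = b, so b = 122/3.

40.6667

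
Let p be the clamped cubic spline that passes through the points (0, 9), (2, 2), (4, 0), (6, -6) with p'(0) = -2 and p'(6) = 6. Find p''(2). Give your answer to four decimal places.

4.7667

Let σ_i = p''(x_i). Step sizes h_i = 2, 2, 2; slopes of the chords Δ_i = (y_(i+1) - y_i)/h_i = -7/2, -1, -3.
  2·σ_0 + 8·σ_1 + 2·σ_2 = 6(Δ_1 - Δ_0) = 15
  2·σ_1 + 8·σ_2 + 2·σ_3 = 6(Δ_2 - Δ_1) = -12
Clamped end conditions give two more equations: 2h_0·σ_0 + h_0·σ_1 = 6(Δ_0 - p'(0)) = -9 and h_2·σ_2 + 2h_2·σ_3 = 6(p'(6) - Δ_2) = 54.
Solving: σ_0 = -139/30, σ_1 = 143/30, σ_2 = -104/15, σ_3 = 509/30.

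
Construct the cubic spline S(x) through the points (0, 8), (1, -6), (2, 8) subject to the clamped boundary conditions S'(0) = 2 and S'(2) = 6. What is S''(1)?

Write m_i for S''(x_i). With h_i = 1, 1 and divided differences Δ_i = -14, 14, the continuity of S' gives the tridiagonal system
  1·m_0 + 4·m_1 + 1·m_2 = 6(Δ_1 - Δ_0) = 168
Clamped end conditions give two more equations: 2h_0·m_0 + h_0·m_1 = 6(Δ_0 - S'(0)) = -96 and h_1·m_1 + 2h_1·m_2 = 6(S'(2) - Δ_1) = -48.
Hence m_0 = -88, m_1 = 80, m_2 = -64.

80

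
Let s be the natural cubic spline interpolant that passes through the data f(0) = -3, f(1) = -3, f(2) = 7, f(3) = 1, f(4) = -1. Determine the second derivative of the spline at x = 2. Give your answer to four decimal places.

With M_i denoting the second derivative at x_i, h_i = 1, 1, 1, 1, and Δ_i = (y_(i+1) − y_i)/h_i = 0, 10, -6, -2:
  1·M_0 + 4·M_1 + 1·M_2 = 6(Δ_1 - Δ_0) = 60
  1·M_1 + 4·M_2 + 1·M_3 = 6(Δ_2 - Δ_1) = -96
  1·M_2 + 4·M_3 + 1·M_4 = 6(Δ_3 - Δ_2) = 24
Natural end conditions: M_0 = M_4 = 0.
Solving: M_0 = 0, M_1 = 327/14, M_2 = -234/7, M_3 = 201/14, M_4 = 0.

-33.4286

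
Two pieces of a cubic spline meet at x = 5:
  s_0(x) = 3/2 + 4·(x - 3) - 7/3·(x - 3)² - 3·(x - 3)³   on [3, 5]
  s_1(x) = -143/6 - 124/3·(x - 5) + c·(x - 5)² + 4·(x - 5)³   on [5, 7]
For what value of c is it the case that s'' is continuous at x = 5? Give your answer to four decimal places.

s_0''(x) = -14/3 - 18·(x - 3), so s_0''(5) = -122/3. On the right, s_1''(5) = 2c, so c = -61/3.

-20.3333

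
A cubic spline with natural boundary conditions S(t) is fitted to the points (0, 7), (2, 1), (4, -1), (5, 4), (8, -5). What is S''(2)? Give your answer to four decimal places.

Let m_i = S''(x_i). Step sizes h_i = 2, 2, 1, 3; slopes of the chords Δ_i = (y_(i+1) - y_i)/h_i = -3, -1, 5, -3.
  2·m_0 + 8·m_1 + 2·m_2 = 6(Δ_1 - Δ_0) = 12
  2·m_1 + 6·m_2 + 1·m_3 = 6(Δ_2 - Δ_1) = 36
  1·m_2 + 8·m_3 + 3·m_4 = 6(Δ_3 - Δ_2) = -48
Natural end conditions: m_0 = m_4 = 0.
Forward elimination and back-substitution give m_0 = 0, m_1 = -27/86, m_2 = 312/43, m_3 = -297/43, m_4 = 0.

-0.3140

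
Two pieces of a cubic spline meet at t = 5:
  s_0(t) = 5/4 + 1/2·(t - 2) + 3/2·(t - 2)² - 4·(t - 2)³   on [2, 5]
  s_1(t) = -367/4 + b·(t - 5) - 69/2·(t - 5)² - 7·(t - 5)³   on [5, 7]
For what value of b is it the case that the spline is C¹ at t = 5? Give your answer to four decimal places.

-98.5000

s_0'(t) = 1/2 + 3·(t - 2) - 12·(t - 2)², so s_0'(5) = -197/2. On the right, s_1'(5) = b, so b = -197/2.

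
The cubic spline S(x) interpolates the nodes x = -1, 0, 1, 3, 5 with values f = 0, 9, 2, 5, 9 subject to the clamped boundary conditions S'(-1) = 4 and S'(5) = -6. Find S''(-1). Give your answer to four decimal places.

32.9405

With M_i denoting the second derivative at x_i, h_i = 1, 1, 2, 2, and Δ_i = (y_(i+1) − y_i)/h_i = 9, -7, 3/2, 2:
  1·M_0 + 4·M_1 + 1·M_2 = 6(Δ_1 - Δ_0) = -96
  1·M_1 + 6·M_2 + 2·M_3 = 6(Δ_2 - Δ_1) = 51
  2·M_2 + 8·M_3 + 2·M_4 = 6(Δ_3 - Δ_2) = 3
Clamped end conditions give two more equations: 2h_0·M_0 + h_0·M_1 = 6(Δ_0 - S'(-1)) = 30 and h_3·M_3 + 2h_3·M_4 = 6(S'(5) - Δ_3) = -48.
Hence M_0 = 2767/84, M_1 = -1507/42, M_2 = 175/12, M_3 = -13/42, M_4 = -995/84.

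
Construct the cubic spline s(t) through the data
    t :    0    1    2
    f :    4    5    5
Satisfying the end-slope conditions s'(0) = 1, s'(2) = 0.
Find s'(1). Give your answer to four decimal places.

Write M_i for s''(x_i). With h_i = 1, 1 and divided differences Δ_i = 1, 0, the continuity of s' gives the tridiagonal system
  1·M_0 + 4·M_1 + 1·M_2 = 6(Δ_1 - Δ_0) = -6
Clamped end conditions give two more equations: 2h_0·M_0 + h_0·M_1 = 6(Δ_0 - s'(0)) = 0 and h_1·M_1 + 2h_1·M_2 = 6(s'(2) - Δ_1) = 0.
Forward elimination and back-substitution give M_0 = 1, M_1 = -2, M_2 = 1.
On [1, 2], s'(t) = b_1 + 2c_1·(t - 1) + 3d_1·(t - 1)² with b_1 = Δ_1 - h_1(2M_1 + M_2)/6 = 1/2, c_1 = M_1/2 = -1, d_1 = (M_2 - M_1)/(6h_1) = 1/2. So s'(1) = 1/2.

0.5000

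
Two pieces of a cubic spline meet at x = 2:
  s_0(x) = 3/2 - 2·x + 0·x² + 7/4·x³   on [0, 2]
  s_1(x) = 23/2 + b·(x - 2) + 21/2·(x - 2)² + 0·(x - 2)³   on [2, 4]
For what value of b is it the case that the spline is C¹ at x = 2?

19

s_0'(x) = -2 + 0·x + 21/4·x², so s_0'(2) = 19. On the right, s_1'(2) = b, so b = 19.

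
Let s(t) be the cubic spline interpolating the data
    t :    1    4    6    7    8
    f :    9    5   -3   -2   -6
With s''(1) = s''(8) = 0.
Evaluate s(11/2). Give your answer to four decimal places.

-2.1764

Write M_i for s''(x_i). With h_i = 3, 2, 1, 1 and divided differences Δ_i = -4/3, -4, 1, -4, the continuity of s' gives the tridiagonal system
  3·M_0 + 10·M_1 + 2·M_2 = 6(Δ_1 - Δ_0) = -16
  2·M_1 + 6·M_2 + 1·M_3 = 6(Δ_2 - Δ_1) = 30
  1·M_2 + 4·M_3 + 1·M_4 = 6(Δ_3 - Δ_2) = -30
Natural end conditions: M_0 = M_4 = 0.
Solving: M_0 = 0, M_1 = -334/107, M_2 = 814/107, M_3 = -1006/107, M_4 = 0.
On [4, 6], s(t) = 5 - 1430/321·(t - 4) - 167/107·(t - 4)² + 287/321·(t - 4)³.
With (t - 4) = 3/2: s(11/2) = -1863/856.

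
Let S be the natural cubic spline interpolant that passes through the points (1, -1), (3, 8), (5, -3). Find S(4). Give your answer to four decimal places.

With m_i denoting the second derivative at x_i, h_i = 2, 2, and Δ_i = (y_(i+1) − y_i)/h_i = 9/2, -11/2:
  2·m_0 + 8·m_1 + 2·m_2 = 6(Δ_1 - Δ_0) = -60
Natural end conditions: m_0 = m_2 = 0.
Hence m_0 = 0, m_1 = -15/2, m_2 = 0.
On [3, 5], S(x) = 8 - 1/2·(x - 3) - 15/4·(x - 3)² + 5/8·(x - 3)³.
With (x - 3) = 1: S(4) = 35/8.

4.3750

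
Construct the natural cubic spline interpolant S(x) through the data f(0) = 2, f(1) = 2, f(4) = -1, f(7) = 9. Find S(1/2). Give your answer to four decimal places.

2.1078

With m_i denoting the second derivative at x_i, h_i = 1, 3, 3, and Δ_i = (y_(i+1) − y_i)/h_i = 0, -1, 10/3:
  1·m_0 + 8·m_1 + 3·m_2 = 6(Δ_1 - Δ_0) = -6
  3·m_1 + 12·m_2 + 3·m_3 = 6(Δ_2 - Δ_1) = 26
Natural end conditions: m_0 = m_3 = 0.
Solving the tridiagonal system: m_0 = 0, m_1 = -50/29, m_2 = 226/87, m_3 = 0.
On [0, 1], S(x) = 2 + 25/87·x + 0·x² - 25/87·x³.
With x = 1/2: S(1/2) = 489/232.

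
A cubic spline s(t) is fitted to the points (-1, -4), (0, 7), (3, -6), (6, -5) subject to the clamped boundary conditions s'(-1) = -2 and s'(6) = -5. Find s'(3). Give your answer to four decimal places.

-4.7742

Put M_i = s'' at the i-th knot. Here h = (1, 3, 3) and Δ = (11, -13/3, 1/3), so the interior equations h_(i-1)·M_(i-1) + 2(h_(i-1)+h_i)·M_i + h_i·M_(i+1) = 6(Δ_i − Δ_(i-1)) read
  1·M_0 + 8·M_1 + 3·M_2 = 6(Δ_1 - Δ_0) = -92
  3·M_1 + 12·M_2 + 3·M_3 = 6(Δ_2 - Δ_1) = 28
Clamped end conditions give two more equations: 2h_0·M_0 + h_0·M_1 = 6(Δ_0 - s'(-1)) = 78 and h_2·M_2 + 2h_2·M_3 = 6(s'(6) - Δ_2) = -32.
Forward elimination and back-substitution give M_0 = 1544/31, M_1 = -670/31, M_2 = 964/93, M_3 = -326/31.
On [3, 6], s'(t) = b_2 + 2c_2·(t - 3) + 3d_2·(t - 3)² with b_2 = Δ_2 - h_2(2M_2 + M_3)/6 = -148/31, c_2 = M_2/2 = 482/93, d_2 = (M_3 - M_2)/(6h_2) = -971/837. So s'(3) = -148/31.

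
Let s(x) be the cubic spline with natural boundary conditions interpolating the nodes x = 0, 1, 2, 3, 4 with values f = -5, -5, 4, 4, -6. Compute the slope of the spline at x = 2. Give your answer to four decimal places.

Let M_i = s''(x_i). Step sizes h_i = 1, 1, 1, 1; slopes of the chords Δ_i = (y_(i+1) - y_i)/h_i = 0, 9, 0, -10.
  1·M_0 + 4·M_1 + 1·M_2 = 6(Δ_1 - Δ_0) = 54
  1·M_1 + 4·M_2 + 1·M_3 = 6(Δ_2 - Δ_1) = -54
  1·M_2 + 4·M_3 + 1·M_4 = 6(Δ_3 - Δ_2) = -60
Natural end conditions: M_0 = M_4 = 0.
Hence M_0 = 0, M_1 = 69/4, M_2 = -15, M_3 = -45/4, M_4 = 0.
On [2, 3], s'(x) = b_2 + 2c_2·(x - 2) + 3d_2·(x - 2)² with b_2 = Δ_2 - h_2(2M_2 + M_3)/6 = 55/8, c_2 = M_2/2 = -15/2, d_2 = (M_3 - M_2)/(6h_2) = 5/8. So s'(2) = 55/8.

6.8750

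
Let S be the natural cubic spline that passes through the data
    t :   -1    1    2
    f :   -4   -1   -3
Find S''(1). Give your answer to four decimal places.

Put M_i = S'' at the i-th knot. Here h = (2, 1) and Δ = (3/2, -2), so the interior equations h_(i-1)·M_(i-1) + 2(h_(i-1)+h_i)·M_i + h_i·M_(i+1) = 6(Δ_i − Δ_(i-1)) read
  2·M_0 + 6·M_1 + 1·M_2 = 6(Δ_1 - Δ_0) = -21
Natural end conditions: M_0 = M_2 = 0.
Solving: M_0 = 0, M_1 = -7/2, M_2 = 0.

-3.5000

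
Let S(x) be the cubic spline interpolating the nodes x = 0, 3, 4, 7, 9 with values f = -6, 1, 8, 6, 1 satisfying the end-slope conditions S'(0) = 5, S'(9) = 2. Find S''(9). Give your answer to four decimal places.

Write M_i for S''(x_i). With h_i = 3, 1, 3, 2 and divided differences Δ_i = 7/3, 7, -2/3, -5/2, the continuity of S' gives the tridiagonal system
  3·M_0 + 8·M_1 + 1·M_2 = 6(Δ_1 - Δ_0) = 28
  1·M_1 + 8·M_2 + 3·M_3 = 6(Δ_2 - Δ_1) = -46
  3·M_2 + 10·M_3 + 2·M_4 = 6(Δ_3 - Δ_2) = -11
Clamped end conditions give two more equations: 2h_0·M_0 + h_0·M_1 = 6(Δ_0 - S'(0)) = -16 and h_3·M_3 + 2h_3·M_4 = 6(S'(9) - Δ_3) = 27.
Hence M_0 = -3163/534, M_1 = 1739/267, M_2 = -3383/534, M_3 = -163/267, M_4 = 7535/1068.

7.0552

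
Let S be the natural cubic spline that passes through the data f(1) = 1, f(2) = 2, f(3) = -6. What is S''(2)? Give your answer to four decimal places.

-13.5000

Write m_i for S''(x_i). With h_i = 1, 1 and divided differences Δ_i = 1, -8, the continuity of S' gives the tridiagonal system
  1·m_0 + 4·m_1 + 1·m_2 = 6(Δ_1 - Δ_0) = -54
Natural end conditions: m_0 = m_2 = 0.
Forward elimination and back-substitution give m_0 = 0, m_1 = -27/2, m_2 = 0.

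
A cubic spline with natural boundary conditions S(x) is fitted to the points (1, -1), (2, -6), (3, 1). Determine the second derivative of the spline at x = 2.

18

With M_i denoting the second derivative at x_i, h_i = 1, 1, and Δ_i = (y_(i+1) − y_i)/h_i = -5, 7:
  1·M_0 + 4·M_1 + 1·M_2 = 6(Δ_1 - Δ_0) = 72
Natural end conditions: M_0 = M_2 = 0.
Hence M_0 = 0, M_1 = 18, M_2 = 0.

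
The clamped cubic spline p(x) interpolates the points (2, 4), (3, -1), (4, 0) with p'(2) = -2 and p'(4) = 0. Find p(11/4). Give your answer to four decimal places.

0.0391

Put M_i = p'' at the i-th knot. Here h = (1, 1) and Δ = (-5, 1), so the interior equations h_(i-1)·M_(i-1) + 2(h_(i-1)+h_i)·M_i + h_i·M_(i+1) = 6(Δ_i − Δ_(i-1)) read
  1·M_0 + 4·M_1 + 1·M_2 = 6(Δ_1 - Δ_0) = 36
Clamped end conditions give two more equations: 2h_0·M_0 + h_0·M_1 = 6(Δ_0 - p'(2)) = -18 and h_1·M_1 + 2h_1·M_2 = 6(p'(4) - Δ_1) = -6.
Hence M_0 = -17, M_1 = 16, M_2 = -11.
On [2, 3], p(x) = 4 - 2·(x - 2) - 17/2·(x - 2)² + 11/2·(x - 2)³.
With (x - 2) = 3/4: p(11/4) = 5/128.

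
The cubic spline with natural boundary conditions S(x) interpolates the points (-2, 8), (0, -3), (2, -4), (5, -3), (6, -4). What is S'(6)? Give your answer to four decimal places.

-1.1704

Write m_i for S''(x_i). With h_i = 2, 2, 3, 1 and divided differences Δ_i = -11/2, -1/2, 1/3, -1, the continuity of S' gives the tridiagonal system
  2·m_0 + 8·m_1 + 2·m_2 = 6(Δ_1 - Δ_0) = 30
  2·m_1 + 10·m_2 + 3·m_3 = 6(Δ_2 - Δ_1) = 5
  3·m_2 + 8·m_3 + 1·m_4 = 6(Δ_3 - Δ_2) = -8
Natural end conditions: m_0 = m_4 = 0.
Hence m_0 = 0, m_1 = 1001/268, m_2 = 4/67, m_3 = -137/134, m_4 = 0.
On [5, 6], S'(x) = b_3 + 2c_3·(x - 5) + 3d_3·(x - 5)² with b_3 = Δ_3 - h_3(2m_3 + m_4)/6 = -265/402, c_3 = m_3/2 = -137/268, d_3 = (m_4 - m_3)/(6h_3) = 137/804. So S'(6) = -941/804.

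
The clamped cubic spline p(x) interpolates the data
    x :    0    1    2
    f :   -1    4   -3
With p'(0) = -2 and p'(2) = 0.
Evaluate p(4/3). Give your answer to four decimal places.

Write σ_i for p''(x_i). With h_i = 1, 1 and divided differences Δ_i = 5, -7, the continuity of p' gives the tridiagonal system
  1·σ_0 + 4·σ_1 + 1·σ_2 = 6(Δ_1 - Δ_0) = -72
Clamped end conditions give two more equations: 2h_0·σ_0 + h_0·σ_1 = 6(Δ_0 - p'(0)) = 42 and h_1·σ_1 + 2h_1·σ_2 = 6(p'(2) - Δ_1) = 42.
Hence σ_0 = 40, σ_1 = -38, σ_2 = 40.
On [1, 2], p(x) = 4 - 1·(x - 1) - 19·(x - 1)² + 13·(x - 1)³.
With (x - 1) = 1/3: p(4/3) = 55/27.

2.0370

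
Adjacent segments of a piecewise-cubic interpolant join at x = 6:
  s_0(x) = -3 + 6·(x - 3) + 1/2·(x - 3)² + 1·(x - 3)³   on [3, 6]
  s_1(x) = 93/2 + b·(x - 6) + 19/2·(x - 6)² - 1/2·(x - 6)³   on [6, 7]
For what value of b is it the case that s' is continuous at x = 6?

s_0'(x) = 6 + 1·(x - 3) + 3·(x - 3)², so s_0'(6) = 36. On the right, s_1'(6) = b, so b = 36.

36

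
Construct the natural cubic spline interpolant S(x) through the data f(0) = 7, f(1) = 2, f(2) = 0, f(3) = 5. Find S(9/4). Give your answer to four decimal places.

0.7031

Write M_i for S''(x_i). With h_i = 1, 1, 1 and divided differences Δ_i = -5, -2, 5, the continuity of S' gives the tridiagonal system
  1·M_0 + 4·M_1 + 1·M_2 = 6(Δ_1 - Δ_0) = 18
  1·M_1 + 4·M_2 + 1·M_3 = 6(Δ_2 - Δ_1) = 42
Natural end conditions: M_0 = M_3 = 0.
Forward elimination and back-substitution give M_0 = 0, M_1 = 2, M_2 = 10, M_3 = 0.
On [2, 3], S(x) = 0 + 5/3·(x - 2) + 5·(x - 2)² - 5/3·(x - 2)³.
With (x - 2) = 1/4: S(9/4) = 45/64.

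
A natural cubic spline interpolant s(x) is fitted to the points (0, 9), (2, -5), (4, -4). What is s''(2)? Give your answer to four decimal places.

5.6250

With m_i denoting the second derivative at x_i, h_i = 2, 2, and Δ_i = (y_(i+1) − y_i)/h_i = -7, 1/2:
  2·m_0 + 8·m_1 + 2·m_2 = 6(Δ_1 - Δ_0) = 45
Natural end conditions: m_0 = m_2 = 0.
Solving: m_0 = 0, m_1 = 45/8, m_2 = 0.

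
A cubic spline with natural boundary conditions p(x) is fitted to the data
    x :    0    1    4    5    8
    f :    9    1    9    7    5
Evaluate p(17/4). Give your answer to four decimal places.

8.8520

Let σ_i = p''(x_i). Step sizes h_i = 1, 3, 1, 3; slopes of the chords Δ_i = (y_(i+1) - y_i)/h_i = -8, 8/3, -2, -2/3.
  1·σ_0 + 8·σ_1 + 3·σ_2 = 6(Δ_1 - Δ_0) = 64
  3·σ_1 + 8·σ_2 + 1·σ_3 = 6(Δ_2 - Δ_1) = -28
  1·σ_2 + 8·σ_3 + 3·σ_4 = 6(Δ_3 - Δ_2) = 8
Natural end conditions: σ_0 = σ_4 = 0.
Forward elimination and back-substitution give σ_0 = 0, σ_1 = 197/18, σ_2 = -212/27, σ_3 = 107/54, σ_4 = 0.
On [4, 5], p(x) = 9 + 31/108·(x - 4) - 106/27·(x - 4)² + 59/36·(x - 4)³.
With (x - 4) = 1/4: p(17/4) = 20395/2304.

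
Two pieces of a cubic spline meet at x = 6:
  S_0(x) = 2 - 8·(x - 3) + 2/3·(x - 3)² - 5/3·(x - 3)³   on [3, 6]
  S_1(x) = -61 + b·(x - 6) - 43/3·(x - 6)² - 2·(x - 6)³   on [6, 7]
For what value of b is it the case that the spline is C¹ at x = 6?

S_0'(x) = -8 + 4/3·(x - 3) - 5·(x - 3)², so S_0'(6) = -49. On the right, S_1'(6) = b, so b = -49.

-49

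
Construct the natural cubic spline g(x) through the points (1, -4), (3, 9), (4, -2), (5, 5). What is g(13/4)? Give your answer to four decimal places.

With M_i denoting the second derivative at x_i, h_i = 2, 1, 1, and Δ_i = (y_(i+1) − y_i)/h_i = 13/2, -11, 7:
  2·M_0 + 6·M_1 + 1·M_2 = 6(Δ_1 - Δ_0) = -105
  1·M_1 + 4·M_2 + 1·M_3 = 6(Δ_2 - Δ_1) = 108
Natural end conditions: M_0 = M_3 = 0.
Solving: M_0 = 0, M_1 = -528/23, M_2 = 753/23, M_3 = 0.
On [3, 4], g(x) = 9 - 405/46·(x - 3) - 264/23·(x - 3)² + 427/46·(x - 3)³.
With (x - 3) = 1/4: g(13/4) = 797/128.

6.2266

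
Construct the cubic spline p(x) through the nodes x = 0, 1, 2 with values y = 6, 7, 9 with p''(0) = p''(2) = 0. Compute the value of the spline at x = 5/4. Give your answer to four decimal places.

Write M_i for p''(x_i). With h_i = 1, 1 and divided differences Δ_i = 1, 2, the continuity of p' gives the tridiagonal system
  1·M_0 + 4·M_1 + 1·M_2 = 6(Δ_1 - Δ_0) = 6
Natural end conditions: M_0 = M_2 = 0.
Forward elimination and back-substitution give M_0 = 0, M_1 = 3/2, M_2 = 0.
On [1, 2], p(x) = 7 + 3/2·(x - 1) + 3/4·(x - 1)² - 1/4·(x - 1)³.
With (x - 1) = 1/4: p(5/4) = 1899/256.

7.4180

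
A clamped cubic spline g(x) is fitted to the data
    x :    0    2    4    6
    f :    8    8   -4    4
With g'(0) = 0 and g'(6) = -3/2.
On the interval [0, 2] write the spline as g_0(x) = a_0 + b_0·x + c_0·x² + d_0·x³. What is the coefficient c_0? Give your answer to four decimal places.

Let M_i = g''(x_i). Step sizes h_i = 2, 2, 2; slopes of the chords Δ_i = (y_(i+1) - y_i)/h_i = 0, -6, 4.
  2·M_0 + 8·M_1 + 2·M_2 = 6(Δ_1 - Δ_0) = -36
  2·M_1 + 8·M_2 + 2·M_3 = 6(Δ_2 - Δ_1) = 60
Clamped end conditions give two more equations: 2h_0·M_0 + h_0·M_1 = 6(Δ_0 - g'(0)) = 0 and h_2·M_2 + 2h_2·M_3 = 6(g'(6) - Δ_2) = -33.
Solving the tridiagonal system: M_0 = 9/2, M_1 = -9, M_2 = 27/2, M_3 = -15.
On [0, 2], with g_0(x) = a_0 + b_0·x + c_0·x² + d_0·x³: c_0 = M_0/2 = 9/4, d_0 = (M_1 - M_0)/(6h_0) = -9/8, b_0 = Δ_0 - h_0(2M_0 + M_1)/6 = 0.

2.2500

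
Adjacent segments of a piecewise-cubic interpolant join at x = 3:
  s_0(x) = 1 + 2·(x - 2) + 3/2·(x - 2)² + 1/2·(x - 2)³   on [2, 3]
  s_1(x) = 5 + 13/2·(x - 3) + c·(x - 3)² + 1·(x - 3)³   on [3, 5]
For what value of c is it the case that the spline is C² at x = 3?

s_0''(x) = 3 + 3·(x - 2), so s_0''(3) = 6. On the right, s_1''(3) = 2c, so c = 3.

3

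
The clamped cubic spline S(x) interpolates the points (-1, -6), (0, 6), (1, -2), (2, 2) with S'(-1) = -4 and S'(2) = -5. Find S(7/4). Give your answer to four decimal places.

With m_i denoting the second derivative at x_i, h_i = 1, 1, 1, and Δ_i = (y_(i+1) − y_i)/h_i = 12, -8, 4:
  1·m_0 + 4·m_1 + 1·m_2 = 6(Δ_1 - Δ_0) = -120
  1·m_1 + 4·m_2 + 1·m_3 = 6(Δ_2 - Δ_1) = 72
Clamped end conditions give two more equations: 2h_0·m_0 + h_0·m_1 = 6(Δ_0 - S'(-1)) = 96 and h_2·m_2 + 2h_2·m_3 = 6(S'(2) - Δ_2) = -54.
Solving: m_0 = 1178/15, m_1 = -916/15, m_2 = 686/15, m_3 = -748/15.
On [1, 2], S(x) = -2 - 44/15·(x - 1) + 343/15·(x - 1)² - 239/15·(x - 1)³.
With (x - 1) = 3/4: S(7/4) = 621/320.

1.9406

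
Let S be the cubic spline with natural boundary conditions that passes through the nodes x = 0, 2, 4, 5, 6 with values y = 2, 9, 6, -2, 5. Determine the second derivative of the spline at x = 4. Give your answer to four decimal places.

With M_i denoting the second derivative at x_i, h_i = 2, 2, 1, 1, and Δ_i = (y_(i+1) − y_i)/h_i = 7/2, -3/2, -8, 7:
  2·M_0 + 8·M_1 + 2·M_2 = 6(Δ_1 - Δ_0) = -30
  2·M_1 + 6·M_2 + 1·M_3 = 6(Δ_2 - Δ_1) = -39
  1·M_2 + 4·M_3 + 1·M_4 = 6(Δ_3 - Δ_2) = 90
Natural end conditions: M_0 = M_4 = 0.
Solving the tridiagonal system: M_0 = 0, M_1 = -33/28, M_2 = -72/7, M_3 = 351/14, M_4 = 0.

-10.2857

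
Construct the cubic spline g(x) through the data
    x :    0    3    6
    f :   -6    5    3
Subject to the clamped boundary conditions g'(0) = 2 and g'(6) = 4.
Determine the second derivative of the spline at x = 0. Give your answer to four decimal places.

With M_i denoting the second derivative at x_i, h_i = 3, 3, and Δ_i = (y_(i+1) − y_i)/h_i = 11/3, -2/3:
  3·M_0 + 12·M_1 + 3·M_2 = 6(Δ_1 - Δ_0) = -26
Clamped end conditions give two more equations: 2h_0·M_0 + h_0·M_1 = 6(Δ_0 - g'(0)) = 10 and h_1·M_1 + 2h_1·M_2 = 6(g'(6) - Δ_1) = 28.
Forward elimination and back-substitution give M_0 = 25/6, M_1 = -5, M_2 = 43/6.

4.1667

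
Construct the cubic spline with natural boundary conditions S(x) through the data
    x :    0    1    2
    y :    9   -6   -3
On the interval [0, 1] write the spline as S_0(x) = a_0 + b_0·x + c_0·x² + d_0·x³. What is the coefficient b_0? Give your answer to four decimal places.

-19.5000

With M_i denoting the second derivative at x_i, h_i = 1, 1, and Δ_i = (y_(i+1) − y_i)/h_i = -15, 3:
  1·M_0 + 4·M_1 + 1·M_2 = 6(Δ_1 - Δ_0) = 108
Natural end conditions: M_0 = M_2 = 0.
Solving: M_0 = 0, M_1 = 27, M_2 = 0.
On [0, 1], with S_0(x) = a_0 + b_0·x + c_0·x² + d_0·x³: c_0 = M_0/2 = 0, d_0 = (M_1 - M_0)/(6h_0) = 9/2, b_0 = Δ_0 - h_0(2M_0 + M_1)/6 = -39/2.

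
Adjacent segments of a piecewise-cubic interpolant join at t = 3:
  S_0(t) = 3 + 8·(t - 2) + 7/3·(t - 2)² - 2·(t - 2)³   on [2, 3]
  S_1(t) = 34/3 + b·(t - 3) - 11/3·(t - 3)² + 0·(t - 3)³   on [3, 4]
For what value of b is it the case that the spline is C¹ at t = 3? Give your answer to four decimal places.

S_0'(t) = 8 + 14/3·(t - 2) - 6·(t - 2)², so S_0'(3) = 20/3. On the right, S_1'(3) = b, so b = 20/3.

6.6667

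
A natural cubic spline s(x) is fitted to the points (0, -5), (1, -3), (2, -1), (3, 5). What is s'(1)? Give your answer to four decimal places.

Write σ_i for s''(x_i). With h_i = 1, 1, 1 and divided differences Δ_i = 2, 2, 6, the continuity of s' gives the tridiagonal system
  1·σ_0 + 4·σ_1 + 1·σ_2 = 6(Δ_1 - Δ_0) = 0
  1·σ_1 + 4·σ_2 + 1·σ_3 = 6(Δ_2 - Δ_1) = 24
Natural end conditions: σ_0 = σ_3 = 0.
Solving the tridiagonal system: σ_0 = 0, σ_1 = -8/5, σ_2 = 32/5, σ_3 = 0.
On [1, 2], s'(x) = b_1 + 2c_1·(x - 1) + 3d_1·(x - 1)² with b_1 = Δ_1 - h_1(2σ_1 + σ_2)/6 = 22/15, c_1 = σ_1/2 = -4/5, d_1 = (σ_2 - σ_1)/(6h_1) = 4/3. So s'(1) = 22/15.

1.4667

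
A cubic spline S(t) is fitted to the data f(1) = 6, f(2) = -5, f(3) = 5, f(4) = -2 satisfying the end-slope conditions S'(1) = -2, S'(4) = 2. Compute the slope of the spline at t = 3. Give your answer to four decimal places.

1.9333

Let M_i = S''(x_i). Step sizes h_i = 1, 1, 1; slopes of the chords Δ_i = (y_(i+1) - y_i)/h_i = -11, 10, -7.
  1·M_0 + 4·M_1 + 1·M_2 = 6(Δ_1 - Δ_0) = 126
  1·M_1 + 4·M_2 + 1·M_3 = 6(Δ_2 - Δ_1) = -102
Clamped end conditions give two more equations: 2h_0·M_0 + h_0·M_1 = 6(Δ_0 - S'(1)) = -54 and h_2·M_2 + 2h_2·M_3 = 6(S'(4) - Δ_2) = 54.
Solving the tridiagonal system: M_0 = -848/15, M_1 = 886/15, M_2 = -806/15, M_3 = 808/15.
On [3, 4], S'(t) = b_2 + 2c_2·(t - 3) + 3d_2·(t - 3)² with b_2 = Δ_2 - h_2(2M_2 + M_3)/6 = 29/15, c_2 = M_2/2 = -403/15, d_2 = (M_3 - M_2)/(6h_2) = 269/15. So S'(3) = 29/15.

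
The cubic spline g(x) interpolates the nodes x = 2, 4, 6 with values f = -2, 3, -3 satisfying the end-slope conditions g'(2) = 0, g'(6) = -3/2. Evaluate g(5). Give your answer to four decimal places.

0.3750

Write M_i for g''(x_i). With h_i = 2, 2 and divided differences Δ_i = 5/2, -3, the continuity of g' gives the tridiagonal system
  2·M_0 + 8·M_1 + 2·M_2 = 6(Δ_1 - Δ_0) = -33
Clamped end conditions give two more equations: 2h_0·M_0 + h_0·M_1 = 6(Δ_0 - g'(2)) = 15 and h_1·M_1 + 2h_1·M_2 = 6(g'(6) - Δ_1) = 9.
Solving the tridiagonal system: M_0 = 15/2, M_1 = -15/2, M_2 = 6.
On [4, 6], g(x) = 3 + 0·(x - 4) - 15/4·(x - 4)² + 9/8·(x - 4)³.
With (x - 4) = 1: g(5) = 3/8.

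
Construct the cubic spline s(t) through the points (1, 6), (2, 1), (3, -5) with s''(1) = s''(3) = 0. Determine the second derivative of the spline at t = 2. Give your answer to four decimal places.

-1.5000

With M_i denoting the second derivative at x_i, h_i = 1, 1, and Δ_i = (y_(i+1) − y_i)/h_i = -5, -6:
  1·M_0 + 4·M_1 + 1·M_2 = 6(Δ_1 - Δ_0) = -6
Natural end conditions: M_0 = M_2 = 0.
Solving: M_0 = 0, M_1 = -3/2, M_2 = 0.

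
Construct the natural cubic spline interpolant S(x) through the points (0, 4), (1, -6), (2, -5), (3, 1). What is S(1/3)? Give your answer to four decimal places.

Write m_i for S''(x_i). With h_i = 1, 1, 1 and divided differences Δ_i = -10, 1, 6, the continuity of S' gives the tridiagonal system
  1·m_0 + 4·m_1 + 1·m_2 = 6(Δ_1 - Δ_0) = 66
  1·m_1 + 4·m_2 + 1·m_3 = 6(Δ_2 - Δ_1) = 30
Natural end conditions: m_0 = m_3 = 0.
Hence m_0 = 0, m_1 = 78/5, m_2 = 18/5, m_3 = 0.
On [0, 1], S(x) = 4 - 63/5·x + 0·x² + 13/5·x³.
With x = 1/3: S(1/3) = -14/135.

-0.1037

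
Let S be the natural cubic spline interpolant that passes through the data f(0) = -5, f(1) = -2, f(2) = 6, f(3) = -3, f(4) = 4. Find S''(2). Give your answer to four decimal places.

-38.1429

Write m_i for S''(x_i). With h_i = 1, 1, 1, 1 and divided differences Δ_i = 3, 8, -9, 7, the continuity of S' gives the tridiagonal system
  1·m_0 + 4·m_1 + 1·m_2 = 6(Δ_1 - Δ_0) = 30
  1·m_1 + 4·m_2 + 1·m_3 = 6(Δ_2 - Δ_1) = -102
  1·m_2 + 4·m_3 + 1·m_4 = 6(Δ_3 - Δ_2) = 96
Natural end conditions: m_0 = m_4 = 0.
Hence m_0 = 0, m_1 = 477/28, m_2 = -267/7, m_3 = 939/28, m_4 = 0.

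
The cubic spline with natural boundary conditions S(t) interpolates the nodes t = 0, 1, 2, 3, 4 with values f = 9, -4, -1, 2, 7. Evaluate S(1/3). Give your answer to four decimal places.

3.3862

Write M_i for S''(x_i). With h_i = 1, 1, 1, 1 and divided differences Δ_i = -13, 3, 3, 5, the continuity of S' gives the tridiagonal system
  1·M_0 + 4·M_1 + 1·M_2 = 6(Δ_1 - Δ_0) = 96
  1·M_1 + 4·M_2 + 1·M_3 = 6(Δ_2 - Δ_1) = 0
  1·M_2 + 4·M_3 + 1·M_4 = 6(Δ_3 - Δ_2) = 12
Natural end conditions: M_0 = M_4 = 0.
Solving: M_0 = 0, M_1 = 363/14, M_2 = -54/7, M_3 = 69/14, M_4 = 0.
On [0, 1], S(t) = 9 - 485/28·t + 0·t² + 121/28·t³.
With t = 1/3: S(1/3) = 640/189.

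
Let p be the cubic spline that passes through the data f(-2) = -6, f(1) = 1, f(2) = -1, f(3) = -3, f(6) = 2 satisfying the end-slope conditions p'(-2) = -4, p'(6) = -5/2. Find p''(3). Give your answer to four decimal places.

5.2404

With M_i denoting the second derivative at x_i, h_i = 3, 1, 1, 3, and Δ_i = (y_(i+1) − y_i)/h_i = 7/3, -2, -2, 5/3:
  3·M_0 + 8·M_1 + 1·M_2 = 6(Δ_1 - Δ_0) = -26
  1·M_1 + 4·M_2 + 1·M_3 = 6(Δ_2 - Δ_1) = 0
  1·M_2 + 8·M_3 + 3·M_4 = 6(Δ_3 - Δ_2) = 22
Clamped end conditions give two more equations: 2h_0·M_0 + h_0·M_1 = 6(Δ_0 - p'(-2)) = 38 and h_3·M_3 + 2h_3·M_4 = 6(p'(6) - Δ_3) = -25.
Hence M_0 = 6133/624, M_1 = -727/104, M_2 = 7/16, M_3 = 545/104, M_4 = -4235/624.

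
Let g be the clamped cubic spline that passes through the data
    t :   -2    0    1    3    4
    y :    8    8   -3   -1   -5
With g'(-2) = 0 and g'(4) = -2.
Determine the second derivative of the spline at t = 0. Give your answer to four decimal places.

-17.0753

With m_i denoting the second derivative at x_i, h_i = 2, 1, 2, 1, and Δ_i = (y_(i+1) − y_i)/h_i = 0, -11, 1, -4:
  2·m_0 + 6·m_1 + 1·m_2 = 6(Δ_1 - Δ_0) = -66
  1·m_1 + 6·m_2 + 2·m_3 = 6(Δ_2 - Δ_1) = 72
  2·m_2 + 6·m_3 + 1·m_4 = 6(Δ_3 - Δ_2) = -30
Clamped end conditions give two more equations: 2h_0·m_0 + h_0·m_1 = 6(Δ_0 - g'(-2)) = 0 and h_3·m_3 + 2h_3·m_4 = 6(g'(4) - Δ_3) = 12.
Hence m_0 = 794/93, m_1 = -1588/93, m_2 = 1802/93, m_3 = -1264/93, m_4 = 1190/93.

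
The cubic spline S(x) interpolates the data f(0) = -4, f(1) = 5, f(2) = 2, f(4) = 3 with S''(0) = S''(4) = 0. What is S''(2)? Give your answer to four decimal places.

Write σ_i for S''(x_i). With h_i = 1, 1, 2 and divided differences Δ_i = 9, -3, 1/2, the continuity of S' gives the tridiagonal system
  1·σ_0 + 4·σ_1 + 1·σ_2 = 6(Δ_1 - Δ_0) = -72
  1·σ_1 + 6·σ_2 + 2·σ_3 = 6(Δ_2 - Δ_1) = 21
Natural end conditions: σ_0 = σ_3 = 0.
Forward elimination and back-substitution give σ_0 = 0, σ_1 = -453/23, σ_2 = 156/23, σ_3 = 0.

6.7826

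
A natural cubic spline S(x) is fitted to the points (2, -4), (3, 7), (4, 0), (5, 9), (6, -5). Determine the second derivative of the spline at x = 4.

45

Put M_i = S'' at the i-th knot. Here h = (1, 1, 1, 1) and Δ = (11, -7, 9, -14), so the interior equations h_(i-1)·M_(i-1) + 2(h_(i-1)+h_i)·M_i + h_i·M_(i+1) = 6(Δ_i − Δ_(i-1)) read
  1·M_0 + 4·M_1 + 1·M_2 = 6(Δ_1 - Δ_0) = -108
  1·M_1 + 4·M_2 + 1·M_3 = 6(Δ_2 - Δ_1) = 96
  1·M_2 + 4·M_3 + 1·M_4 = 6(Δ_3 - Δ_2) = -138
Natural end conditions: M_0 = M_4 = 0.
Solving the tridiagonal system: M_0 = 0, M_1 = -153/4, M_2 = 45, M_3 = -183/4, M_4 = 0.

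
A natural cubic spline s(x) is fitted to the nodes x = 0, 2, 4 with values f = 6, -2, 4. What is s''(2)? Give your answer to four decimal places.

5.2500

With M_i denoting the second derivative at x_i, h_i = 2, 2, and Δ_i = (y_(i+1) − y_i)/h_i = -4, 3:
  2·M_0 + 8·M_1 + 2·M_2 = 6(Δ_1 - Δ_0) = 42
Natural end conditions: M_0 = M_2 = 0.
Hence M_0 = 0, M_1 = 21/4, M_2 = 0.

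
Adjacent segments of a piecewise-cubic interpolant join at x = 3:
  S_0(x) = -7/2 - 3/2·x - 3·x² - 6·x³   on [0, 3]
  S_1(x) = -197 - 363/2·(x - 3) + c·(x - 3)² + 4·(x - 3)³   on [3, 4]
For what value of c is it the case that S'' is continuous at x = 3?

-57

S_0''(x) = -6 - 36·x, so S_0''(3) = -114. On the right, S_1''(3) = 2c, so c = -57.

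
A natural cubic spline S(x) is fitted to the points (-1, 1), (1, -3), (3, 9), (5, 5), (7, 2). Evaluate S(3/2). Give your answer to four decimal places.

-0.4311

Put M_i = S'' at the i-th knot. Here h = (2, 2, 2, 2) and Δ = (-2, 6, -2, -3/2), so the interior equations h_(i-1)·M_(i-1) + 2(h_(i-1)+h_i)·M_i + h_i·M_(i+1) = 6(Δ_i − Δ_(i-1)) read
  2·M_0 + 8·M_1 + 2·M_2 = 6(Δ_1 - Δ_0) = 48
  2·M_1 + 8·M_2 + 2·M_3 = 6(Δ_2 - Δ_1) = -48
  2·M_2 + 8·M_3 + 2·M_4 = 6(Δ_3 - Δ_2) = 3
Natural end conditions: M_0 = M_4 = 0.
Solving the tridiagonal system: M_0 = 0, M_1 = 915/112, M_2 = -243/28, M_3 = 285/112, M_4 = 0.
On [1, 3], S(x) = -3 + 193/56·(x - 1) + 915/224·(x - 1)² - 629/448·(x - 1)³.
With (x - 1) = 1/2: S(3/2) = -1545/3584.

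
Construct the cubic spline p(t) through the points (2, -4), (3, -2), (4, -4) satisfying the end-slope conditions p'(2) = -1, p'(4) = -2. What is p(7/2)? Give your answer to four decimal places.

-2.6563

With M_i denoting the second derivative at x_i, h_i = 1, 1, and Δ_i = (y_(i+1) − y_i)/h_i = 2, -2:
  1·M_0 + 4·M_1 + 1·M_2 = 6(Δ_1 - Δ_0) = -24
Clamped end conditions give two more equations: 2h_0·M_0 + h_0·M_1 = 6(Δ_0 - p'(2)) = 18 and h_1·M_1 + 2h_1·M_2 = 6(p'(4) - Δ_1) = 0.
Solving: M_0 = 29/2, M_1 = -11, M_2 = 11/2.
On [3, 4], p(t) = -2 + 3/4·(t - 3) - 11/2·(t - 3)² + 11/4·(t - 3)³.
With (t - 3) = 1/2: p(7/2) = -85/32.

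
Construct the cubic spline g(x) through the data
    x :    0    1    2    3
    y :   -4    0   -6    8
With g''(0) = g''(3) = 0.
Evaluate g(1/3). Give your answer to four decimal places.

-1.4815

Write M_i for g''(x_i). With h_i = 1, 1, 1 and divided differences Δ_i = 4, -6, 14, the continuity of g' gives the tridiagonal system
  1·M_0 + 4·M_1 + 1·M_2 = 6(Δ_1 - Δ_0) = -60
  1·M_1 + 4·M_2 + 1·M_3 = 6(Δ_2 - Δ_1) = 120
Natural end conditions: M_0 = M_3 = 0.
Forward elimination and back-substitution give M_0 = 0, M_1 = -24, M_2 = 36, M_3 = 0.
On [0, 1], g(x) = -4 + 8·x + 0·x² - 4·x³.
With x = 1/3: g(1/3) = -40/27.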